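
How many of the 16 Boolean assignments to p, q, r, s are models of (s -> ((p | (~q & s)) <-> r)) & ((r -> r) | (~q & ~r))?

Initial set: {T ((s -> ((p | (~q & s)) <-> r)) & ((r -> r) | (~q & ~r)))}.
T ((s -> ((p | (~q & s)) <-> r)) & ((r -> r) | (~q & ~r))): α-rule — add T (s -> ((p | (~q & s)) <-> r)), T ((r -> r) | (~q & ~r)).
T (s -> ((p | (~q & s)) <-> r)): β-rule — branch into F s  //  T ((p | (~q & s)) <-> r).
  branch 1 (add F s):
    T ((r -> r) | (~q & ~r)): β-rule — branch into T (r -> r)  //  T (~q & ~r).
      branch 1.1 (add T (r -> r)):
        T (r -> r): β-rule — branch into F r  //  T r.
          branch 1.1.1 (add F r):
            ○ open, literals {r=F, s=F}.
          branch 1.1.2 (add T r):
            ○ open, literals {r=T, s=F}.
      branch 1.2 (add T (~q & ~r)):
        T (~q & ~r): α-rule — add T ~q, T ~r.
        ○ open, literals {q=F, r=F, s=F}.
  branch 2 (add T ((p | (~q & s)) <-> r)):
    T ((r -> r) | (~q & ~r)): β-rule — branch into T (r -> r)  //  T (~q & ~r).
      branch 2.1 (add T (r -> r)):
        T ((p | (~q & s)) <-> r): β-rule — branch into T (p | (~q & s)), T r  //  F (p | (~q & s)), F r.
          branch 2.1.1 (add T (p | (~q & s)), T r):
            T (r -> r): β-rule — branch into F r  //  T r.
              branch 2.1.1.1 (add F r):
                × closes — contains both r and ~r.
              branch 2.1.1.2 (add T r):
                T (p | (~q & s)): β-rule — branch into T p  //  T (~q & s).
                  branch 2.1.1.2.1 (add T p):
                    ○ open, literals {p=T, r=T}.
                  branch 2.1.1.2.2 (add T (~q & s)):
                    T (~q & s): α-rule — add T ~q, T s.
                    ○ open, literals {q=F, r=T, s=T}.
          branch 2.1.2 (add F (p | (~q & s)), F r):
            F (p | (~q & s)): α-rule — add F p, F (~q & s).
            T (r -> r): β-rule — branch into F r  //  T r.
              branch 2.1.2.1 (add F r):
                F (~q & s): β-rule — branch into F ~q  //  F s.
                  branch 2.1.2.1.1 (add F ~q):
                    ○ open, literals {p=F, q=T, r=F}.
                  branch 2.1.2.1.2 (add F s):
                    ○ open, literals {p=F, r=F, s=F}.
              branch 2.1.2.2 (add T r):
                × closes — contains both r and ~r.
      branch 2.2 (add T (~q & ~r)):
        T (~q & ~r): α-rule — add T ~q, T ~r.
        T ((p | (~q & s)) <-> r): β-rule — branch into T (p | (~q & s)), T r  //  F (p | (~q & s)), F r.
          branch 2.2.1 (add T (p | (~q & s)), T r):
            × closes — contains both r and ~r.
          branch 2.2.2 (add F (p | (~q & s)), F r):
            F (p | (~q & s)): α-rule — add F p, F (~q & s).
            F (~q & s): β-rule — branch into F ~q  //  F s.
              branch 2.2.2.1 (add F ~q):
                × closes — contains both q and ~q.
              branch 2.2.2.2 (add F s):
                ○ open, literals {p=F, q=F, r=F, s=F}.
4 branches closed, 8 open.
Each open branch fixes some atoms; the unmentioned ones are free. Counting distinct full assignments: branch {r=F, s=F} (p, q) contributes 4 new; branch {r=T, s=F} (p, q) contributes 4 new; branch {q=F, r=F, s=F} (p) contributes 0 new; branch {p=T, r=T} (q, s) contributes 2 new; branch {q=F, r=T, s=T} (p) contributes 1 new; branch {p=F, q=T, r=F} (s) contributes 1 new; branch {p=F, r=F, s=F} (q) contributes 0 new; branch {p=F, q=F, r=F, s=F} (none free) contributes 0 new. Total: 12.

12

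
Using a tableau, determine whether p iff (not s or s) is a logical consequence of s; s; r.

Initial set: {s; s; r; not (p iff (not s or s))}.
not (p iff (not s or s)): β-rule — branch into p, not (not s or s)  //  not p, (not s or s).
  branch 1 (add p, not (not s or s)):
    not (not s or s): α-rule — add not not s, not s.
    × closes — contains both s and not s.
  branch 2 (add not p, (not s or s)):
    (not s or s): β-rule — branch into not s  //  s.
      branch 2.1 (add not s):
        × closes — contains both s and not s.
      branch 2.2 (add s):
        ○ open, literals {p=false, r=true, s=true}.
2 branches closed, 1 open.
An open branch gives a countermodel: p=false, r=true, s=true (unmentioned atoms arbitrary); the premises hold there but the conclusion fails.

No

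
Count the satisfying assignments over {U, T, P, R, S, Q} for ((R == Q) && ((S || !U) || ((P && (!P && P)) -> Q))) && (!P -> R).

Initial set: {(((R == Q) && ((S || !U) || ((P && (!P && P)) -> Q))) && (!P -> R))}.
(((R == Q) && ((S || !U) || ((P && (!P && P)) -> Q))) && (!P -> R)): α-rule — add ((R == Q) && ((S || !U) || ((P && (!P && P)) -> Q))), (!P -> R).
((R == Q) && ((S || !U) || ((P && (!P && P)) -> Q))): α-rule — add (R == Q), ((S || !U) || ((P && (!P && P)) -> Q)).
(!P -> R): β-rule — branch into !!P  //  R.
  branch 1 (add !!P):
    (R == Q): β-rule — branch into R, Q  //  !R, !Q.
      branch 1.1 (add R, Q):
        ((S || !U) || ((P && (!P && P)) -> Q)): β-rule — branch into (S || !U)  //  ((P && (!P && P)) -> Q).
          branch 1.1.1 (add (S || !U)):
            (S || !U): β-rule — branch into S  //  !U.
              branch 1.1.1.1 (add S):
                ○ open, literals {P=T, Q=T, R=T, S=T}.
              branch 1.1.1.2 (add !U):
                ○ open, literals {P=T, Q=T, R=T, U=F}.
          branch 1.1.2 (add ((P && (!P && P)) -> Q)):
            ((P && (!P && P)) -> Q): β-rule — branch into !(P && (!P && P))  //  Q.
              branch 1.1.2.1 (add !(P && (!P && P))):
                !(P && (!P && P)): β-rule — branch into !P  //  !(!P && P).
                  branch 1.1.2.1.1 (add !P):
                    × closes — contains both P and !P.
                  branch 1.1.2.1.2 (add !(!P && P)):
                    !(!P && P): β-rule — branch into !!P  //  !P.
                      branch 1.1.2.1.2.1 (add !!P):
                        ○ open, literals {P=T, Q=T, R=T}.
                      branch 1.1.2.1.2.2 (add !P):
                        × closes — contains both P and !P.
              branch 1.1.2.2 (add Q):
                ○ open, literals {P=T, Q=T, R=T}.
      branch 1.2 (add !R, !Q):
        ((S || !U) || ((P && (!P && P)) -> Q)): β-rule — branch into (S || !U)  //  ((P && (!P && P)) -> Q).
          branch 1.2.1 (add (S || !U)):
            (S || !U): β-rule — branch into S  //  !U.
              branch 1.2.1.1 (add S):
                ○ open, literals {P=T, Q=F, R=F, S=T}.
              branch 1.2.1.2 (add !U):
                ○ open, literals {P=T, Q=F, R=F, U=F}.
          branch 1.2.2 (add ((P && (!P && P)) -> Q)):
            ((P && (!P && P)) -> Q): β-rule — branch into !(P && (!P && P))  //  Q.
              branch 1.2.2.1 (add !(P && (!P && P))):
                !(P && (!P && P)): β-rule — branch into !P  //  !(!P && P).
                  branch 1.2.2.1.1 (add !P):
                    × closes — contains both P and !P.
                  branch 1.2.2.1.2 (add !(!P && P)):
                    !(!P && P): β-rule — branch into !!P  //  !P.
                      branch 1.2.2.1.2.1 (add !!P):
                        ○ open, literals {P=T, Q=F, R=F}.
                      branch 1.2.2.1.2.2 (add !P):
                        × closes — contains both P and !P.
              branch 1.2.2.2 (add Q):
                × closes — contains both Q and !Q.
  branch 2 (add R):
    (R == Q): β-rule — branch into R, Q  //  !R, !Q.
      branch 2.1 (add R, Q):
        ((S || !U) || ((P && (!P && P)) -> Q)): β-rule — branch into (S || !U)  //  ((P && (!P && P)) -> Q).
          branch 2.1.1 (add (S || !U)):
            (S || !U): β-rule — branch into S  //  !U.
              branch 2.1.1.1 (add S):
                ○ open, literals {Q=T, R=T, S=T}.
              branch 2.1.1.2 (add !U):
                ○ open, literals {Q=T, R=T, U=F}.
          branch 2.1.2 (add ((P && (!P && P)) -> Q)):
            ((P && (!P && P)) -> Q): β-rule — branch into !(P && (!P && P))  //  Q.
              branch 2.1.2.1 (add !(P && (!P && P))):
                !(P && (!P && P)): β-rule — branch into !P  //  !(!P && P).
                  branch 2.1.2.1.1 (add !P):
                    ○ open, literals {P=F, Q=T, R=T}.
                  branch 2.1.2.1.2 (add !(!P && P)):
                    !(!P && P): β-rule — branch into !!P  //  !P.
                      branch 2.1.2.1.2.1 (add !!P):
                        ○ open, literals {P=T, Q=T, R=T}.
                      branch 2.1.2.1.2.2 (add !P):
                        ○ open, literals {P=F, Q=T, R=T}.
              branch 2.1.2.2 (add Q):
                ○ open, literals {Q=T, R=T}.
      branch 2.2 (add !R, !Q):
        × closes — contains both R and !R.
6 branches closed, 13 open.
Each open branch fixes some atoms; the unmentioned ones are free. Counting distinct full assignments: branch {P=T, Q=T, R=T, S=T} (U, T) contributes 4 new; branch {P=T, Q=T, R=T, U=F} (T, S) contributes 2 new; branch {P=T, Q=T, R=T} (U, T, S) contributes 2 new; branch {P=T, Q=T, R=T} (U, T, S) contributes 0 new; branch {P=T, Q=F, R=F, S=T} (U, T) contributes 4 new; branch {P=T, Q=F, R=F, U=F} (T, S) contributes 2 new; branch {P=T, Q=F, R=F} (U, T, S) contributes 2 new; branch {Q=T, R=T, S=T} (U, T, P) contributes 4 new; branch {Q=T, R=T, U=F} (T, P, S) contributes 2 new; branch {P=F, Q=T, R=T} (U, T, S) contributes 2 new; branch {P=T, Q=T, R=T} (U, T, S) contributes 0 new; branch {P=F, Q=T, R=T} (U, T, S) contributes 0 new; branch {Q=T, R=T} (U, T, P, S) contributes 0 new. Total: 24.

24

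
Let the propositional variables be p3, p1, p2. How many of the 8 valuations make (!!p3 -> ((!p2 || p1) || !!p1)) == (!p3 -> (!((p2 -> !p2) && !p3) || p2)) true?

Initial set: {((!!p3 -> ((!p2 || p1) || !!p1)) == (!p3 -> (!((p2 -> !p2) && !p3) || p2)))}.
((!!p3 -> ((!p2 || p1) || !!p1)) == (!p3 -> (!((p2 -> !p2) && !p3) || p2))): β-rule — branch into (!!p3 -> ((!p2 || p1) || !!p1)), (!p3 -> (!((p2 -> !p2) && !p3) || p2))  //  !(!!p3 -> ((!p2 || p1) || !!p1)), !(!p3 -> (!((p2 -> !p2) && !p3) || p2)).
  branch 1 (add (!!p3 -> ((!p2 || p1) || !!p1)), (!p3 -> (!((p2 -> !p2) && !p3) || p2))):
    (!!p3 -> ((!p2 || p1) || !!p1)): β-rule — branch into !!!p3  //  ((!p2 || p1) || !!p1).
      branch 1.1 (add !!!p3):
        !!!p3: drop double negation, giving !p3.
        (!p3 -> (!((p2 -> !p2) && !p3) || p2)): β-rule — branch into !!p3  //  (!((p2 -> !p2) && !p3) || p2).
          branch 1.1.1 (add !!p3):
            × closes — contains both p3 and !p3.
          branch 1.1.2 (add (!((p2 -> !p2) && !p3) || p2)):
            (!((p2 -> !p2) && !p3) || p2): β-rule — branch into !((p2 -> !p2) && !p3)  //  p2.
              branch 1.1.2.1 (add !((p2 -> !p2) && !p3)):
                !((p2 -> !p2) && !p3): β-rule — branch into !(p2 -> !p2)  //  !!p3.
                  branch 1.1.2.1.1 (add !(p2 -> !p2)):
                    !(p2 -> !p2): α-rule — add p2, !!p2.
                    ○ open, literals {p2=true, p3=false}.
                  branch 1.1.2.1.2 (add !!p3):
                    × closes — contains both p3 and !p3.
              branch 1.1.2.2 (add p2):
                ○ open, literals {p2=true, p3=false}.
      branch 1.2 (add ((!p2 || p1) || !!p1)):
        (!p3 -> (!((p2 -> !p2) && !p3) || p2)): β-rule — branch into !!p3  //  (!((p2 -> !p2) && !p3) || p2).
          branch 1.2.1 (add !!p3):
            ((!p2 || p1) || !!p1): β-rule — branch into (!p2 || p1)  //  !!p1.
              branch 1.2.1.1 (add (!p2 || p1)):
                (!p2 || p1): β-rule — branch into !p2  //  p1.
                  branch 1.2.1.1.1 (add !p2):
                    ○ open, literals {p2=false, p3=true}.
                  branch 1.2.1.1.2 (add p1):
                    ○ open, literals {p1=true, p3=true}.
              branch 1.2.1.2 (add !!p1):
                !!p1: drop double negation, giving p1.
                ○ open, literals {p1=true, p3=true}.
          branch 1.2.2 (add (!((p2 -> !p2) && !p3) || p2)):
            ((!p2 || p1) || !!p1): β-rule — branch into (!p2 || p1)  //  !!p1.
              branch 1.2.2.1 (add (!p2 || p1)):
                (!((p2 -> !p2) && !p3) || p2): β-rule — branch into !((p2 -> !p2) && !p3)  //  p2.
                  branch 1.2.2.1.1 (add !((p2 -> !p2) && !p3)):
                    (!p2 || p1): β-rule — branch into !p2  //  p1.
                      branch 1.2.2.1.1.1 (add !p2):
                        !((p2 -> !p2) && !p3): β-rule — branch into !(p2 -> !p2)  //  !!p3.
                          branch 1.2.2.1.1.1.1 (add !(p2 -> !p2)):
                            !(p2 -> !p2): α-rule — add p2, !!p2.
                            × closes — contains both p2 and !p2.
                          branch 1.2.2.1.1.1.2 (add !!p3):
                            ○ open, literals {p2=false, p3=true}.
                      branch 1.2.2.1.1.2 (add p1):
                        !((p2 -> !p2) && !p3): β-rule — branch into !(p2 -> !p2)  //  !!p3.
                          branch 1.2.2.1.1.2.1 (add !(p2 -> !p2)):
                            !(p2 -> !p2): α-rule — add p2, !!p2.
                            ○ open, literals {p1=true, p2=true}.
                          branch 1.2.2.1.1.2.2 (add !!p3):
                            ○ open, literals {p1=true, p3=true}.
                  branch 1.2.2.1.2 (add p2):
                    (!p2 || p1): β-rule — branch into !p2  //  p1.
                      branch 1.2.2.1.2.1 (add !p2):
                        × closes — contains both p2 and !p2.
                      branch 1.2.2.1.2.2 (add p1):
                        ○ open, literals {p1=true, p2=true}.
              branch 1.2.2.2 (add !!p1):
                !!p1: drop double negation, giving p1.
                (!((p2 -> !p2) && !p3) || p2): β-rule — branch into !((p2 -> !p2) && !p3)  //  p2.
                  branch 1.2.2.2.1 (add !((p2 -> !p2) && !p3)):
                    !((p2 -> !p2) && !p3): β-rule — branch into !(p2 -> !p2)  //  !!p3.
                      branch 1.2.2.2.1.1 (add !(p2 -> !p2)):
                        !(p2 -> !p2): α-rule — add p2, !!p2.
                        ○ open, literals {p1=true, p2=true}.
                      branch 1.2.2.2.1.2 (add !!p3):
                        ○ open, literals {p1=true, p3=true}.
                  branch 1.2.2.2.2 (add p2):
                    ○ open, literals {p1=true, p2=true}.
  branch 2 (add !(!!p3 -> ((!p2 || p1) || !!p1)), !(!p3 -> (!((p2 -> !p2) && !p3) || p2))):
    !(!!p3 -> ((!p2 || p1) || !!p1)): α-rule — add !!p3, !((!p2 || p1) || !!p1).
    !(!p3 -> (!((p2 -> !p2) && !p3) || p2)): α-rule — add !p3, !(!((p2 -> !p2) && !p3) || p2).
    !!p3: drop double negation, giving p3.
    × closes — contains both p3 and !p3.
5 branches closed, 12 open.
Each open branch fixes some atoms; the unmentioned ones are free. Counting distinct full assignments: branch {p2=true, p3=false} (p1) contributes 2 new; branch {p2=true, p3=false} (p1) contributes 0 new; branch {p2=false, p3=true} (p1) contributes 2 new; branch {p1=true, p3=true} (p2) contributes 1 new; branch {p1=true, p3=true} (p2) contributes 0 new; branch {p2=false, p3=true} (p1) contributes 0 new; branch {p1=true, p2=true} (p3) contributes 0 new; branch {p1=true, p3=true} (p2) contributes 0 new; branch {p1=true, p2=true} (p3) contributes 0 new; branch {p1=true, p2=true} (p3) contributes 0 new; branch {p1=true, p3=true} (p2) contributes 0 new; branch {p1=true, p2=true} (p3) contributes 0 new. Total: 5.

5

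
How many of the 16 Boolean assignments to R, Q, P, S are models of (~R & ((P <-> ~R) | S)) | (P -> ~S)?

Initial set: {T ((~R & ((P <-> ~R) | S)) | (P -> ~S))}.
T ((~R & ((P <-> ~R) | S)) | (P -> ~S)): β-rule — branch into T (~R & ((P <-> ~R) | S))  //  T (P -> ~S).
  branch 1 (add T (~R & ((P <-> ~R) | S))):
    T (~R & ((P <-> ~R) | S)): α-rule — add T ~R, T ((P <-> ~R) | S).
    T ((P <-> ~R) | S): β-rule — branch into T (P <-> ~R)  //  T S.
      branch 1.1 (add T (P <-> ~R)):
        T (P <-> ~R): β-rule — branch into T P, T ~R  //  F P, F ~R.
          branch 1.1.1 (add T P, T ~R):
            ○ open, literals {P=T, R=F}.
          branch 1.1.2 (add F P, F ~R):
            × closes — contains both R and ~R.
      branch 1.2 (add T S):
        ○ open, literals {R=F, S=T}.
  branch 2 (add T (P -> ~S)):
    T (P -> ~S): β-rule — branch into F P  //  T ~S.
      branch 2.1 (add F P):
        ○ open, literals {P=F}.
      branch 2.2 (add T ~S):
        ○ open, literals {S=F}.
1 branch closed, 4 open.
Each open branch fixes some atoms; the unmentioned ones are free. Counting distinct full assignments: branch {P=T, R=F} (Q, S) contributes 4 new; branch {R=F, S=T} (Q, P) contributes 2 new; branch {P=F} (R, Q, S) contributes 6 new; branch {S=F} (R, Q, P) contributes 2 new. Total: 14.

14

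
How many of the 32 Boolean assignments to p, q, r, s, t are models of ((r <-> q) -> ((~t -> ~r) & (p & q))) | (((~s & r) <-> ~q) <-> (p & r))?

Initial set: {(((r <-> q) -> ((~t -> ~r) & (p & q))) | (((~s & r) <-> ~q) <-> (p & r)))}.
(((r <-> q) -> ((~t -> ~r) & (p & q))) | (((~s & r) <-> ~q) <-> (p & r))): β-rule — branch into ((r <-> q) -> ((~t -> ~r) & (p & q)))  //  (((~s & r) <-> ~q) <-> (p & r)).
  branch 1 (add ((r <-> q) -> ((~t -> ~r) & (p & q)))):
    ((r <-> q) -> ((~t -> ~r) & (p & q))): β-rule — branch into ~(r <-> q)  //  ((~t -> ~r) & (p & q)).
      branch 1.1 (add ~(r <-> q)):
        ~(r <-> q): β-rule — branch into r, ~q  //  ~r, q.
          branch 1.1.1 (add r, ~q):
            ○ open, literals {q=F, r=T}.
          branch 1.1.2 (add ~r, q):
            ○ open, literals {q=T, r=F}.
      branch 1.2 (add ((~t -> ~r) & (p & q))):
        ((~t -> ~r) & (p & q)): α-rule — add (~t -> ~r), (p & q).
        (p & q): α-rule — add p, q.
        (~t -> ~r): β-rule — branch into ~~t  //  ~r.
          branch 1.2.1 (add ~~t):
            ○ open, literals {p=T, q=T, t=T}.
          branch 1.2.2 (add ~r):
            ○ open, literals {p=T, q=T, r=F}.
  branch 2 (add (((~s & r) <-> ~q) <-> (p & r))):
    (((~s & r) <-> ~q) <-> (p & r)): β-rule — branch into ((~s & r) <-> ~q), (p & r)  //  ~((~s & r) <-> ~q), ~(p & r).
      branch 2.1 (add ((~s & r) <-> ~q), (p & r)):
        (p & r): α-rule — add p, r.
        ((~s & r) <-> ~q): β-rule — branch into (~s & r), ~q  //  ~(~s & r), ~~q.
          branch 2.1.1 (add (~s & r), ~q):
            (~s & r): α-rule — add ~s, r.
            ○ open, literals {p=T, q=F, r=T, s=F}.
          branch 2.1.2 (add ~(~s & r), ~~q):
            ~(~s & r): β-rule — branch into ~~s  //  ~r.
              branch 2.1.2.1 (add ~~s):
                ○ open, literals {p=T, q=T, r=T, s=T}.
              branch 2.1.2.2 (add ~r):
                × closes — contains both r and ~r.
      branch 2.2 (add ~((~s & r) <-> ~q), ~(p & r)):
        ~((~s & r) <-> ~q): β-rule — branch into (~s & r), ~~q  //  ~(~s & r), ~q.
          branch 2.2.1 (add (~s & r), ~~q):
            (~s & r): α-rule — add ~s, r.
            ~(p & r): β-rule — branch into ~p  //  ~r.
              branch 2.2.1.1 (add ~p):
                ○ open, literals {p=F, q=T, r=T, s=F}.
              branch 2.2.1.2 (add ~r):
                × closes — contains both r and ~r.
          branch 2.2.2 (add ~(~s & r), ~q):
            ~(p & r): β-rule — branch into ~p  //  ~r.
              branch 2.2.2.1 (add ~p):
                ~(~s & r): β-rule — branch into ~~s  //  ~r.
                  branch 2.2.2.1.1 (add ~~s):
                    ○ open, literals {p=F, q=F, s=T}.
                  branch 2.2.2.1.2 (add ~r):
                    ○ open, literals {p=F, q=F, r=F}.
              branch 2.2.2.2 (add ~r):
                ~(~s & r): β-rule — branch into ~~s  //  ~r.
                  branch 2.2.2.2.1 (add ~~s):
                    ○ open, literals {q=F, r=F, s=T}.
                  branch 2.2.2.2.2 (add ~r):
                    ○ open, literals {q=F, r=F}.
2 branches closed, 11 open.
Each open branch fixes some atoms; the unmentioned ones are free. Counting distinct full assignments: branch {q=F, r=T} (p, s, t) contributes 8 new; branch {q=T, r=F} (p, s, t) contributes 8 new; branch {p=T, q=T, t=T} (r, s) contributes 2 new; branch {p=T, q=T, r=F} (s, t) contributes 0 new; branch {p=T, q=F, r=T, s=F} (t) contributes 0 new; branch {p=T, q=T, r=T, s=T} (t) contributes 1 new; branch {p=F, q=T, r=T, s=F} (t) contributes 2 new; branch {p=F, q=F, s=T} (r, t) contributes 2 new; branch {p=F, q=F, r=F} (s, t) contributes 2 new; branch {q=F, r=F, s=T} (p, t) contributes 2 new; branch {q=F, r=F} (p, s, t) contributes 2 new. Total: 29.

29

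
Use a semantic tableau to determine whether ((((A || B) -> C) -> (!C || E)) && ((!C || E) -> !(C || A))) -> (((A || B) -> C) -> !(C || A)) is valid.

Valid

Assume the negation and expand:
Initial set: {!(((((A || B) -> C) -> (!C || E)) && ((!C || E) -> !(C || A))) -> (((A || B) -> C) -> !(C || A)))}.
!(((((A || B) -> C) -> (!C || E)) && ((!C || E) -> !(C || A))) -> (((A || B) -> C) -> !(C || A))): α-rule — add ((((A || B) -> C) -> (!C || E)) && ((!C || E) -> !(C || A))), !(((A || B) -> C) -> !(C || A)).
((((A || B) -> C) -> (!C || E)) && ((!C || E) -> !(C || A))): α-rule — add (((A || B) -> C) -> (!C || E)), ((!C || E) -> !(C || A)).
!(((A || B) -> C) -> !(C || A)): α-rule — add ((A || B) -> C), !!(C || A).
(((A || B) -> C) -> (!C || E)): β-rule — branch into !((A || B) -> C)  //  (!C || E).
  branch 1 (add !((A || B) -> C)):
    !((A || B) -> C): α-rule — add (A || B), !C.
    ((!C || E) -> !(C || A)): β-rule — branch into !(!C || E)  //  !(C || A).
      branch 1.1 (add !(!C || E)):
        !(!C || E): α-rule — add !!C, !E.
        × closes — contains both C and !C.
      branch 1.2 (add !(C || A)):
        !(C || A): α-rule — add !C, !A.
        ((A || B) -> C): β-rule — branch into !(A || B)  //  C.
          branch 1.2.1 (add !(A || B)):
            !(A || B): α-rule — add !A, !B.
            !!(C || A): β-rule — branch into C  //  A.
              branch 1.2.1.1 (add C):
                × closes — contains both C and !C.
              branch 1.2.1.2 (add A):
                × closes — contains both A and !A.
          branch 1.2.2 (add C):
            × closes — contains both C and !C.
  branch 2 (add (!C || E)):
    ((!C || E) -> !(C || A)): β-rule — branch into !(!C || E)  //  !(C || A).
      branch 2.1 (add !(!C || E)):
        !(!C || E): α-rule — add !!C, !E.
        ((A || B) -> C): β-rule — branch into !(A || B)  //  C.
          branch 2.1.1 (add !(A || B)):
            !(A || B): α-rule — add !A, !B.
            !!(C || A): β-rule — branch into C  //  A.
              branch 2.1.1.1 (add C):
                (!C || E): β-rule — branch into !C  //  E.
                  branch 2.1.1.1.1 (add !C):
                    × closes — contains both C and !C.
                  branch 2.1.1.1.2 (add E):
                    × closes — contains both E and !E.
              branch 2.1.1.2 (add A):
                × closes — contains both A and !A.
          branch 2.1.2 (add C):
            !!(C || A): β-rule — branch into C  //  A.
              branch 2.1.2.1 (add C):
                (!C || E): β-rule — branch into !C  //  E.
                  branch 2.1.2.1.1 (add !C):
                    × closes — contains both C and !C.
                  branch 2.1.2.1.2 (add E):
                    × closes — contains both E and !E.
              branch 2.1.2.2 (add A):
                (!C || E): β-rule — branch into !C  //  E.
                  branch 2.1.2.2.1 (add !C):
                    × closes — contains both C and !C.
                  branch 2.1.2.2.2 (add E):
                    × closes — contains both E and !E.
      branch 2.2 (add !(C || A)):
        !(C || A): α-rule — add !C, !A.
        ((A || B) -> C): β-rule — branch into !(A || B)  //  C.
          branch 2.2.1 (add !(A || B)):
            !(A || B): α-rule — add !A, !B.
            !!(C || A): β-rule — branch into C  //  A.
              branch 2.2.1.1 (add C):
                × closes — contains both C and !C.
              branch 2.2.1.2 (add A):
                × closes — contains both A and !A.
          branch 2.2.2 (add C):
            × closes — contains both C and !C.
All 14 branches close.
Every branch closed, so the negation is unsatisfiable and the formula is valid.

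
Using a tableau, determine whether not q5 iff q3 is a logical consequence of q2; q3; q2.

No

Initial set: {q2; q3; q2; not (not q5 iff q3)}.
not (not q5 iff q3): β-rule — branch into not q5, not q3  //  not not q5, q3.
  branch 1 (add not q5, not q3):
    × closes — contains both q3 and not q3.
  branch 2 (add not not q5, q3):
    ○ open, literals {q2=true, q3=true, q5=true}.
1 branch closed, 1 open.
An open branch gives a countermodel: q2=true, q3=true, q5=true (unmentioned atoms arbitrary); the premises hold there but the conclusion fails.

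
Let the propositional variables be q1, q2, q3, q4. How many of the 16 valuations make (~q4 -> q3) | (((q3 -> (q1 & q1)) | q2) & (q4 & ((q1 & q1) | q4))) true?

Initial set: {((~q4 -> q3) | (((q3 -> (q1 & q1)) | q2) & (q4 & ((q1 & q1) | q4))))}.
((~q4 -> q3) | (((q3 -> (q1 & q1)) | q2) & (q4 & ((q1 & q1) | q4)))): β-rule — branch into (~q4 -> q3)  //  (((q3 -> (q1 & q1)) | q2) & (q4 & ((q1 & q1) | q4))).
  branch 1 (add (~q4 -> q3)):
    (~q4 -> q3): β-rule — branch into ~~q4  //  q3.
      branch 1.1 (add ~~q4):
        ○ open, literals {q4=1}.
      branch 1.2 (add q3):
        ○ open, literals {q3=1}.
  branch 2 (add (((q3 -> (q1 & q1)) | q2) & (q4 & ((q1 & q1) | q4)))):
    (((q3 -> (q1 & q1)) | q2) & (q4 & ((q1 & q1) | q4))): α-rule — add ((q3 -> (q1 & q1)) | q2), (q4 & ((q1 & q1) | q4)).
    (q4 & ((q1 & q1) | q4)): α-rule — add q4, ((q1 & q1) | q4).
    ((q3 -> (q1 & q1)) | q2): β-rule — branch into (q3 -> (q1 & q1))  //  q2.
      branch 2.1 (add (q3 -> (q1 & q1))):
        ((q1 & q1) | q4): β-rule — branch into (q1 & q1)  //  q4.
          branch 2.1.1 (add (q1 & q1)):
            (q1 & q1): α-rule — add q1, q1.
            (q3 -> (q1 & q1)): β-rule — branch into ~q3  //  (q1 & q1).
              branch 2.1.1.1 (add ~q3):
                ○ open, literals {q1=1, q3=0, q4=1}.
              branch 2.1.1.2 (add (q1 & q1)):
                (q1 & q1): α-rule — add q1, q1.
                ○ open, literals {q1=1, q4=1}.
          branch 2.1.2 (add q4):
            (q3 -> (q1 & q1)): β-rule — branch into ~q3  //  (q1 & q1).
              branch 2.1.2.1 (add ~q3):
                ○ open, literals {q3=0, q4=1}.
              branch 2.1.2.2 (add (q1 & q1)):
                (q1 & q1): α-rule — add q1, q1.
                ○ open, literals {q1=1, q4=1}.
      branch 2.2 (add q2):
        ((q1 & q1) | q4): β-rule — branch into (q1 & q1)  //  q4.
          branch 2.2.1 (add (q1 & q1)):
            (q1 & q1): α-rule — add q1, q1.
            ○ open, literals {q1=1, q2=1, q4=1}.
          branch 2.2.2 (add q4):
            ○ open, literals {q2=1, q4=1}.
0 branches closed, 8 open.
Each open branch fixes some atoms; the unmentioned ones are free. Counting distinct full assignments: branch {q4=1} (q1, q2, q3) contributes 8 new; branch {q3=1} (q1, q2, q4) contributes 4 new; branch {q1=1, q3=0, q4=1} (q2) contributes 0 new; branch {q1=1, q4=1} (q2, q3) contributes 0 new; branch {q3=0, q4=1} (q1, q2) contributes 0 new; branch {q1=1, q4=1} (q2, q3) contributes 0 new; branch {q1=1, q2=1, q4=1} (q3) contributes 0 new; branch {q2=1, q4=1} (q1, q3) contributes 0 new. Total: 12.

12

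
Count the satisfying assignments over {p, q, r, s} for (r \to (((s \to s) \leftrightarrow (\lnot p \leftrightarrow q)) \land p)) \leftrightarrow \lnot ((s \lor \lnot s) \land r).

Initial set: {((r \to (((s \to s) \leftrightarrow (\lnot p \leftrightarrow q)) \land p)) \leftrightarrow \lnot ((s \lor \lnot s) \land r))}.
((r \to (((s \to s) \leftrightarrow (\lnot p \leftrightarrow q)) \land p)) \leftrightarrow \lnot ((s \lor \lnot s) \land r)): β-rule — branch into (r \to (((s \to s) \leftrightarrow (\lnot p \leftrightarrow q)) \land p)), \lnot ((s \lor \lnot s) \land r)  //  \lnot (r \to (((s \to s) \leftrightarrow (\lnot p \leftrightarrow q)) \land p)), \lnot \lnot ((s \lor \lnot s) \land r).
  branch 1 (add (r \to (((s \to s) \leftrightarrow (\lnot p \leftrightarrow q)) \land p)), \lnot ((s \lor \lnot s) \land r)):
    (r \to (((s \to s) \leftrightarrow (\lnot p \leftrightarrow q)) \land p)): β-rule — branch into \lnot r  //  (((s \to s) \leftrightarrow (\lnot p \leftrightarrow q)) \land p).
      branch 1.1 (add \lnot r):
        \lnot ((s \lor \lnot s) \land r): β-rule — branch into \lnot (s \lor \lnot s)  //  \lnot r.
          branch 1.1.1 (add \lnot (s \lor \lnot s)):
            \lnot (s \lor \lnot s): α-rule — add \lnot s, \lnot \lnot s.
            × closes — contains both s and \lnot s.
          branch 1.1.2 (add \lnot r):
            ○ open, literals {r=F}.
      branch 1.2 (add (((s \to s) \leftrightarrow (\lnot p \leftrightarrow q)) \land p)):
        (((s \to s) \leftrightarrow (\lnot p \leftrightarrow q)) \land p): α-rule — add ((s \to s) \leftrightarrow (\lnot p \leftrightarrow q)), p.
        \lnot ((s \lor \lnot s) \land r): β-rule — branch into \lnot (s \lor \lnot s)  //  \lnot r.
          branch 1.2.1 (add \lnot (s \lor \lnot s)):
            \lnot (s \lor \lnot s): α-rule — add \lnot s, \lnot \lnot s.
            × closes — contains both s and \lnot s.
          branch 1.2.2 (add \lnot r):
            ((s \to s) \leftrightarrow (\lnot p \leftrightarrow q)): β-rule — branch into (s \to s), (\lnot p \leftrightarrow q)  //  \lnot (s \to s), \lnot (\lnot p \leftrightarrow q).
              branch 1.2.2.1 (add (s \to s), (\lnot p \leftrightarrow q)):
                (s \to s): β-rule — branch into \lnot s  //  s.
                  branch 1.2.2.1.1 (add \lnot s):
                    (\lnot p \leftrightarrow q): β-rule — branch into \lnot p, q  //  \lnot \lnot p, \lnot q.
                      branch 1.2.2.1.1.1 (add \lnot p, q):
                        × closes — contains both p and \lnot p.
                      branch 1.2.2.1.1.2 (add \lnot \lnot p, \lnot q):
                        ○ open, literals {p=T, q=F, r=F, s=F}.
                  branch 1.2.2.1.2 (add s):
                    (\lnot p \leftrightarrow q): β-rule — branch into \lnot p, q  //  \lnot \lnot p, \lnot q.
                      branch 1.2.2.1.2.1 (add \lnot p, q):
                        × closes — contains both p and \lnot p.
                      branch 1.2.2.1.2.2 (add \lnot \lnot p, \lnot q):
                        ○ open, literals {p=T, q=F, r=F, s=T}.
              branch 1.2.2.2 (add \lnot (s \to s), \lnot (\lnot p \leftrightarrow q)):
                \lnot (s \to s): α-rule — add s, \lnot s.
                × closes — contains both s and \lnot s.
  branch 2 (add \lnot (r \to (((s \to s) \leftrightarrow (\lnot p \leftrightarrow q)) \land p)), \lnot \lnot ((s \lor \lnot s) \land r)):
    \lnot (r \to (((s \to s) \leftrightarrow (\lnot p \leftrightarrow q)) \land p)): α-rule — add r, \lnot (((s \to s) \leftrightarrow (\lnot p \leftrightarrow q)) \land p).
    \lnot \lnot ((s \lor \lnot s) \land r): α-rule — add (s \lor \lnot s), r.
    \lnot (((s \to s) \leftrightarrow (\lnot p \leftrightarrow q)) \land p): β-rule — branch into \lnot ((s \to s) \leftrightarrow (\lnot p \leftrightarrow q))  //  \lnot p.
      branch 2.1 (add \lnot ((s \to s) \leftrightarrow (\lnot p \leftrightarrow q))):
        (s \lor \lnot s): β-rule — branch into s  //  \lnot s.
          branch 2.1.1 (add s):
            \lnot ((s \to s) \leftrightarrow (\lnot p \leftrightarrow q)): β-rule — branch into (s \to s), \lnot (\lnot p \leftrightarrow q)  //  \lnot (s \to s), (\lnot p \leftrightarrow q).
              branch 2.1.1.1 (add (s \to s), \lnot (\lnot p \leftrightarrow q)):
                (s \to s): β-rule — branch into \lnot s  //  s.
                  branch 2.1.1.1.1 (add \lnot s):
                    × closes — contains both s and \lnot s.
                  branch 2.1.1.1.2 (add s):
                    \lnot (\lnot p \leftrightarrow q): β-rule — branch into \lnot p, \lnot q  //  \lnot \lnot p, q.
                      branch 2.1.1.1.2.1 (add \lnot p, \lnot q):
                        ○ open, literals {p=F, q=F, r=T, s=T}.
                      branch 2.1.1.1.2.2 (add \lnot \lnot p, q):
                        ○ open, literals {p=T, q=T, r=T, s=T}.
              branch 2.1.1.2 (add \lnot (s \to s), (\lnot p \leftrightarrow q)):
                \lnot (s \to s): α-rule — add s, \lnot s.
                × closes — contains both s and \lnot s.
          branch 2.1.2 (add \lnot s):
            \lnot ((s \to s) \leftrightarrow (\lnot p \leftrightarrow q)): β-rule — branch into (s \to s), \lnot (\lnot p \leftrightarrow q)  //  \lnot (s \to s), (\lnot p \leftrightarrow q).
              branch 2.1.2.1 (add (s \to s), \lnot (\lnot p \leftrightarrow q)):
                (s \to s): β-rule — branch into \lnot s  //  s.
                  branch 2.1.2.1.1 (add \lnot s):
                    \lnot (\lnot p \leftrightarrow q): β-rule — branch into \lnot p, \lnot q  //  \lnot \lnot p, q.
                      branch 2.1.2.1.1.1 (add \lnot p, \lnot q):
                        ○ open, literals {p=F, q=F, r=T, s=F}.
                      branch 2.1.2.1.1.2 (add \lnot \lnot p, q):
                        ○ open, literals {p=T, q=T, r=T, s=F}.
                  branch 2.1.2.1.2 (add s):
                    × closes — contains both s and \lnot s.
              branch 2.1.2.2 (add \lnot (s \to s), (\lnot p \leftrightarrow q)):
                \lnot (s \to s): α-rule — add s, \lnot s.
                × closes — contains both s and \lnot s.
      branch 2.2 (add \lnot p):
        (s \lor \lnot s): β-rule — branch into s  //  \lnot s.
          branch 2.2.1 (add s):
            ○ open, literals {p=F, r=T, s=T}.
          branch 2.2.2 (add \lnot s):
            ○ open, literals {p=F, r=T, s=F}.
9 branches closed, 9 open.
Each open branch fixes some atoms; the unmentioned ones are free. Counting distinct full assignments: branch {r=F} (p, q, s) contributes 8 new; branch {p=T, q=F, r=F, s=F} (none free) contributes 0 new; branch {p=T, q=F, r=F, s=T} (none free) contributes 0 new; branch {p=F, q=F, r=T, s=T} (none free) contributes 1 new; branch {p=T, q=T, r=T, s=T} (none free) contributes 1 new; branch {p=F, q=F, r=T, s=F} (none free) contributes 1 new; branch {p=T, q=T, r=T, s=F} (none free) contributes 1 new; branch {p=F, r=T, s=T} (q) contributes 1 new; branch {p=F, r=T, s=F} (q) contributes 1 new. Total: 14.

14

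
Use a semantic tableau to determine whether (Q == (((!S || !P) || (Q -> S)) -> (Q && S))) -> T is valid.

Not valid

Assume the negation and expand:
Initial set: {!((Q == (((!S || !P) || (Q -> S)) -> (Q && S))) -> T)}.
!((Q == (((!S || !P) || (Q -> S)) -> (Q && S))) -> T): α-rule — add (Q == (((!S || !P) || (Q -> S)) -> (Q && S))), !T.
(Q == (((!S || !P) || (Q -> S)) -> (Q && S))): β-rule — branch into Q, (((!S || !P) || (Q -> S)) -> (Q && S))  //  !Q, !(((!S || !P) || (Q -> S)) -> (Q && S)).
  branch 1 (add Q, (((!S || !P) || (Q -> S)) -> (Q && S))):
    (((!S || !P) || (Q -> S)) -> (Q && S)): β-rule — branch into !((!S || !P) || (Q -> S))  //  (Q && S).
      branch 1.1 (add !((!S || !P) || (Q -> S))):
        !((!S || !P) || (Q -> S)): α-rule — add !(!S || !P), !(Q -> S).
        !(!S || !P): α-rule — add !!S, !!P.
        !(Q -> S): α-rule — add Q, !S.
        × closes — contains both S and !S.
      branch 1.2 (add (Q && S)):
        (Q && S): α-rule — add Q, S.
        ○ open, literals {Q=true, S=true, T=false}.
  branch 2 (add !Q, !(((!S || !P) || (Q -> S)) -> (Q && S))):
    !(((!S || !P) || (Q -> S)) -> (Q && S)): α-rule — add ((!S || !P) || (Q -> S)), !(Q && S).
    ((!S || !P) || (Q -> S)): β-rule — branch into (!S || !P)  //  (Q -> S).
      branch 2.1 (add (!S || !P)):
        !(Q && S): β-rule — branch into !Q  //  !S.
          branch 2.1.1 (add !Q):
            (!S || !P): β-rule — branch into !S  //  !P.
              branch 2.1.1.1 (add !S):
                ○ open, literals {Q=false, S=false, T=false}.
              branch 2.1.1.2 (add !P):
                ○ open, literals {P=false, Q=false, T=false}.
          branch 2.1.2 (add !S):
            (!S || !P): β-rule — branch into !S  //  !P.
              branch 2.1.2.1 (add !S):
                ○ open, literals {Q=false, S=false, T=false}.
              branch 2.1.2.2 (add !P):
                ○ open, literals {P=false, Q=false, S=false, T=false}.
      branch 2.2 (add (Q -> S)):
        !(Q && S): β-rule — branch into !Q  //  !S.
          branch 2.2.1 (add !Q):
            (Q -> S): β-rule — branch into !Q  //  S.
              branch 2.2.1.1 (add !Q):
                ○ open, literals {Q=false, T=false}.
              branch 2.2.1.2 (add S):
                ○ open, literals {Q=false, S=true, T=false}.
          branch 2.2.2 (add !S):
            (Q -> S): β-rule — branch into !Q  //  S.
              branch 2.2.2.1 (add !Q):
                ○ open, literals {Q=false, S=false, T=false}.
              branch 2.2.2.2 (add S):
                × closes — contains both S and !S.
2 branches closed, 8 open.
An open branch gives a countermodel: Q=true, S=true, T=false (unmentioned atoms arbitrary); under it the original formula is false.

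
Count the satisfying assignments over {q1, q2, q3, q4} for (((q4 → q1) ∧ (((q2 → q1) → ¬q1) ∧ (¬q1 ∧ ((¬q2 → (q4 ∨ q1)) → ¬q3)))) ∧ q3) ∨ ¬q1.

Initial set: {T ((((q4 → q1) ∧ (((q2 → q1) → ¬q1) ∧ (¬q1 ∧ ((¬q2 → (q4 ∨ q1)) → ¬q3)))) ∧ q3) ∨ ¬q1)}.
T ((((q4 → q1) ∧ (((q2 → q1) → ¬q1) ∧ (¬q1 ∧ ((¬q2 → (q4 ∨ q1)) → ¬q3)))) ∧ q3) ∨ ¬q1): β-rule — branch into T (((q4 → q1) ∧ (((q2 → q1) → ¬q1) ∧ (¬q1 ∧ ((¬q2 → (q4 ∨ q1)) → ¬q3)))) ∧ q3)  //  T ¬q1.
  branch 1 (add T (((q4 → q1) ∧ (((q2 → q1) → ¬q1) ∧ (¬q1 ∧ ((¬q2 → (q4 ∨ q1)) → ¬q3)))) ∧ q3)):
    T (((q4 → q1) ∧ (((q2 → q1) → ¬q1) ∧ (¬q1 ∧ ((¬q2 → (q4 ∨ q1)) → ¬q3)))) ∧ q3): α-rule — add T ((q4 → q1) ∧ (((q2 → q1) → ¬q1) ∧ (¬q1 ∧ ((¬q2 → (q4 ∨ q1)) → ¬q3)))), T q3.
    T ((q4 → q1) ∧ (((q2 → q1) → ¬q1) ∧ (¬q1 ∧ ((¬q2 → (q4 ∨ q1)) → ¬q3)))): α-rule — add T (q4 → q1), T (((q2 → q1) → ¬q1) ∧ (¬q1 ∧ ((¬q2 → (q4 ∨ q1)) → ¬q3))).
    T (((q2 → q1) → ¬q1) ∧ (¬q1 ∧ ((¬q2 → (q4 ∨ q1)) → ¬q3))): α-rule — add T ((q2 → q1) → ¬q1), T (¬q1 ∧ ((¬q2 → (q4 ∨ q1)) → ¬q3)).
    T (¬q1 ∧ ((¬q2 → (q4 ∨ q1)) → ¬q3)): α-rule — add T ¬q1, T ((¬q2 → (q4 ∨ q1)) → ¬q3).
    T (q4 → q1): β-rule — branch into F q4  //  T q1.
      branch 1.1 (add F q4):
        T ((q2 → q1) → ¬q1): β-rule — branch into F (q2 → q1)  //  T ¬q1.
          branch 1.1.1 (add F (q2 → q1)):
            F (q2 → q1): α-rule — add T q2, F q1.
            T ((¬q2 → (q4 ∨ q1)) → ¬q3): β-rule — branch into F (¬q2 → (q4 ∨ q1))  //  T ¬q3.
              branch 1.1.1.1 (add F (¬q2 → (q4 ∨ q1))):
                F (¬q2 → (q4 ∨ q1)): α-rule — add T ¬q2, F (q4 ∨ q1).
                × closes — contains both q2 and ¬q2.
              branch 1.1.1.2 (add T ¬q3):
                × closes — contains both q3 and ¬q3.
          branch 1.1.2 (add T ¬q1):
            T ((¬q2 → (q4 ∨ q1)) → ¬q3): β-rule — branch into F (¬q2 → (q4 ∨ q1))  //  T ¬q3.
              branch 1.1.2.1 (add F (¬q2 → (q4 ∨ q1))):
                F (¬q2 → (q4 ∨ q1)): α-rule — add T ¬q2, F (q4 ∨ q1).
                F (q4 ∨ q1): α-rule — add F q4, F q1.
                ○ open, literals {q1=F, q2=F, q3=T, q4=F}.
              branch 1.1.2.2 (add T ¬q3):
                × closes — contains both q3 and ¬q3.
      branch 1.2 (add T q1):
        × closes — contains both q1 and ¬q1.
  branch 2 (add T ¬q1):
    ○ open, literals {q1=F}.
4 branches closed, 2 open.
Each open branch fixes some atoms; the unmentioned ones are free. Counting distinct full assignments: branch {q1=F, q2=F, q3=T, q4=F} (none free) contributes 1 new; branch {q1=F} (q2, q3, q4) contributes 7 new. Total: 8.

8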